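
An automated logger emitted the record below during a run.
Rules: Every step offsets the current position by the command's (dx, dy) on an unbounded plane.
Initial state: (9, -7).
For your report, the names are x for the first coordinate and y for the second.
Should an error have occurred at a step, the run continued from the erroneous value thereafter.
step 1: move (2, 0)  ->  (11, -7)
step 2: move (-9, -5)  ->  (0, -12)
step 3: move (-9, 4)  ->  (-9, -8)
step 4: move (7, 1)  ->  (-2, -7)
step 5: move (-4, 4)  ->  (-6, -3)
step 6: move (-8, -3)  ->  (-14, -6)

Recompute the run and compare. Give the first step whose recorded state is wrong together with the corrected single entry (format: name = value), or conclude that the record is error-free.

step 2, x = 2

1. x = 9 + (2) = 11, y = -7 + (0) = -7 (no discrepancy)
2. x = 11 + (-9) = 2, y = -7 + (-5) = -12 (this is not what the record shows)
First deviation found at step 2; the corrected entry is x = 2.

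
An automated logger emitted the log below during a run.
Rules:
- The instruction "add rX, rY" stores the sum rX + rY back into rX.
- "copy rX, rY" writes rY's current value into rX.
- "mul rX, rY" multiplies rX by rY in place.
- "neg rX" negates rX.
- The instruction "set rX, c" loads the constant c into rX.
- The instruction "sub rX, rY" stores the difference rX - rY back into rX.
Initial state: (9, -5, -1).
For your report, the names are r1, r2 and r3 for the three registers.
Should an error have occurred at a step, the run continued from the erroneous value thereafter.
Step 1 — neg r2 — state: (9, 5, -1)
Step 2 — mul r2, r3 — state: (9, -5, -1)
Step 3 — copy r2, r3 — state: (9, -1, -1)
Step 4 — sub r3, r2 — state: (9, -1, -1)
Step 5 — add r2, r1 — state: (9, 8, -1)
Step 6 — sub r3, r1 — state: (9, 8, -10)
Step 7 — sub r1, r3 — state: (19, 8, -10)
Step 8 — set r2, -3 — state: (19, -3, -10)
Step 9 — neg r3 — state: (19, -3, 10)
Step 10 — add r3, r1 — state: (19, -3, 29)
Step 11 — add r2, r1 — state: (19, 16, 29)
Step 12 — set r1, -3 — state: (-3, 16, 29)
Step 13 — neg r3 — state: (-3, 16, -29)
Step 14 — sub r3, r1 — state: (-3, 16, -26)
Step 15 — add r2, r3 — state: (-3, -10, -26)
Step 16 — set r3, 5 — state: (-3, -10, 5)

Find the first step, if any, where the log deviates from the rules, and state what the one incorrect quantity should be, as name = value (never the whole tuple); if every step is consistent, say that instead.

Recomputing the run from the initial state:
step 1: r1 = 9, r2 = 5, r3 = -1
step 2: r1 = 9, r2 = -5, r3 = -1
step 3: r1 = 9, r2 = -1, r3 = -1
step 4: r1 = 9, r2 = -1, r3 = 0
step 5: r1 = 9, r2 = 8, r3 = 0
step 6: r1 = 9, r2 = 8, r3 = -9
step 7: r1 = 18, r2 = 8, r3 = -9
step 8: r1 = 18, r2 = -3, r3 = -9
step 9: r1 = 18, r2 = -3, r3 = 9
step 10: r1 = 18, r2 = -3, r3 = 27
step 11: r1 = 18, r2 = 15, r3 = 27
step 12: r1 = -3, r2 = 15, r3 = 27
step 13: r1 = -3, r2 = 15, r3 = -27
step 14: r1 = -3, r2 = 15, r3 = -24
step 15: r1 = -3, r2 = -9, r3 = -24
step 16: r1 = -3, r2 = -9, r3 = 5
The first disagreement with the log is at step 4, where the value should be r3 = 0.

step 4, r3 = 0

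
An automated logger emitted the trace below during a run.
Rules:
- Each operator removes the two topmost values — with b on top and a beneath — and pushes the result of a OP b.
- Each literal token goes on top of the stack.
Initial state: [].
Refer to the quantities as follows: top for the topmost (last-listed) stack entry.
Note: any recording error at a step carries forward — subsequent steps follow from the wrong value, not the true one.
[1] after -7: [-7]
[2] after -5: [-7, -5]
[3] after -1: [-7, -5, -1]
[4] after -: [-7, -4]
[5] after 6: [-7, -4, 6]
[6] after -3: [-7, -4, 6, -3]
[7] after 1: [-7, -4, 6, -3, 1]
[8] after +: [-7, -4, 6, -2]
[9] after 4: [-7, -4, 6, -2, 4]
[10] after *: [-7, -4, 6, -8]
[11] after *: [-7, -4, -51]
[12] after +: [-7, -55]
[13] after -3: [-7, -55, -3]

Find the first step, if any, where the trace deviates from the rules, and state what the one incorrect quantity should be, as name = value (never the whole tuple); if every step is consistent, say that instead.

step 11, top = -48

Recomputing the run from the initial state:
step 1: [-7]
step 2: [-7, -5]
step 3: [-7, -5, -1]
step 4: [-7, -4]
step 5: [-7, -4, 6]
step 6: [-7, -4, 6, -3]
step 7: [-7, -4, 6, -3, 1]
step 8: [-7, -4, 6, -2]
step 9: [-7, -4, 6, -2, 4]
step 10: [-7, -4, 6, -8]
step 11: [-7, -4, -48]
step 12: [-7, -52]
step 13: [-7, -52, -3]
The first disagreement with the trace is at step 11, where the value should be top = -48.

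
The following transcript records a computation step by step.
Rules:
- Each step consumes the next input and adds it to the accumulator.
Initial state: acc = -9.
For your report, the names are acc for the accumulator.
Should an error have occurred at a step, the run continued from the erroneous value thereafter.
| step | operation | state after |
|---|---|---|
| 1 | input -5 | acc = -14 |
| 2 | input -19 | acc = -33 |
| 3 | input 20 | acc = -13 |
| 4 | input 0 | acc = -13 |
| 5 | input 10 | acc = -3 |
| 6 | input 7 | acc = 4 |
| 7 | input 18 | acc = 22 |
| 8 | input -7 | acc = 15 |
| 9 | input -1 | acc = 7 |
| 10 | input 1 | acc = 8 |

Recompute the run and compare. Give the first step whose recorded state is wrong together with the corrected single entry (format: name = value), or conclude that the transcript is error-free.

Recomputing the run from the initial state:
step 1: acc = -14
step 2: acc = -33
step 3: acc = -13
step 4: acc = -13
step 5: acc = -3
step 6: acc = 4
step 7: acc = 22
step 8: acc = 15
step 9: acc = 14
step 10: acc = 15
The first disagreement with the transcript is at step 9, where the value should be acc = 14.

step 9, acc = 14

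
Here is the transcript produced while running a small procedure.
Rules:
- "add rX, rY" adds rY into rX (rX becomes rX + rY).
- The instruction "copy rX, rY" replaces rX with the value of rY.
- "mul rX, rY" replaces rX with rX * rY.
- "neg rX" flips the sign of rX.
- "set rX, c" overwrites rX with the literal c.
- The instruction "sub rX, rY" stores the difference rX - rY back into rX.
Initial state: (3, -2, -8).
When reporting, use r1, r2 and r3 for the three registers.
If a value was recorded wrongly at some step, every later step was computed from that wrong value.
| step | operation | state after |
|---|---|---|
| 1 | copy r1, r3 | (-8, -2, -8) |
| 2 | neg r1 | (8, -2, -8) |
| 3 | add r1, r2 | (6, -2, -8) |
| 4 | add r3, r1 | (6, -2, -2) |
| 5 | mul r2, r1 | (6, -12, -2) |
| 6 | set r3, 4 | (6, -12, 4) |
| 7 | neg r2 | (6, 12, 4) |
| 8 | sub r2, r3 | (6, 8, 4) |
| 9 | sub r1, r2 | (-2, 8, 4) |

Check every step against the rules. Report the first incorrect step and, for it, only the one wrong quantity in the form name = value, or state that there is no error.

no error

Recomputing the run from the initial state:
step 1: r1 = -8, r2 = -2, r3 = -8
step 2: r1 = 8, r2 = -2, r3 = -8
step 3: r1 = 6, r2 = -2, r3 = -8
step 4: r1 = 6, r2 = -2, r3 = -2
step 5: r1 = 6, r2 = -12, r3 = -2
step 6: r1 = 6, r2 = -12, r3 = 4
step 7: r1 = 6, r2 = 12, r3 = 4
step 8: r1 = 6, r2 = 8, r3 = 4
step 9: r1 = -2, r2 = 8, r3 = 4
This matches the transcript at every step.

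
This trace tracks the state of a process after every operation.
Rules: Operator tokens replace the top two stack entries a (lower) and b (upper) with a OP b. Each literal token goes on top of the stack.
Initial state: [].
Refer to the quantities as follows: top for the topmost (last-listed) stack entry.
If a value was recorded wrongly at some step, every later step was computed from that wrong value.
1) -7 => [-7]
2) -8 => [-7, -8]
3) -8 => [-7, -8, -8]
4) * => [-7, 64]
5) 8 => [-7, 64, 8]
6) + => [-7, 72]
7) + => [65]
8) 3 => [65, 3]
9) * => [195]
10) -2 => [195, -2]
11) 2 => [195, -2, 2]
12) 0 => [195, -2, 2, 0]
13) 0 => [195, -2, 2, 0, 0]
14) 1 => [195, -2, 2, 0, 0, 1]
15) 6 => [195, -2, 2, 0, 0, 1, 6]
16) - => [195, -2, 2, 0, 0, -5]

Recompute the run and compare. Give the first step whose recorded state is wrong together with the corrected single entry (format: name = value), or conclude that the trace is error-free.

Recomputing the run from the initial state:
step 1: [-7]
step 2: [-7, -8]
step 3: [-7, -8, -8]
step 4: [-7, 64]
step 5: [-7, 64, 8]
step 6: [-7, 72]
step 7: [65]
step 8: [65, 3]
step 9: [195]
step 10: [195, -2]
step 11: [195, -2, 2]
step 12: [195, -2, 2, 0]
step 13: [195, -2, 2, 0, 0]
step 14: [195, -2, 2, 0, 0, 1]
step 15: [195, -2, 2, 0, 0, 1, 6]
step 16: [195, -2, 2, 0, 0, -5]
This matches the trace at every step.

no error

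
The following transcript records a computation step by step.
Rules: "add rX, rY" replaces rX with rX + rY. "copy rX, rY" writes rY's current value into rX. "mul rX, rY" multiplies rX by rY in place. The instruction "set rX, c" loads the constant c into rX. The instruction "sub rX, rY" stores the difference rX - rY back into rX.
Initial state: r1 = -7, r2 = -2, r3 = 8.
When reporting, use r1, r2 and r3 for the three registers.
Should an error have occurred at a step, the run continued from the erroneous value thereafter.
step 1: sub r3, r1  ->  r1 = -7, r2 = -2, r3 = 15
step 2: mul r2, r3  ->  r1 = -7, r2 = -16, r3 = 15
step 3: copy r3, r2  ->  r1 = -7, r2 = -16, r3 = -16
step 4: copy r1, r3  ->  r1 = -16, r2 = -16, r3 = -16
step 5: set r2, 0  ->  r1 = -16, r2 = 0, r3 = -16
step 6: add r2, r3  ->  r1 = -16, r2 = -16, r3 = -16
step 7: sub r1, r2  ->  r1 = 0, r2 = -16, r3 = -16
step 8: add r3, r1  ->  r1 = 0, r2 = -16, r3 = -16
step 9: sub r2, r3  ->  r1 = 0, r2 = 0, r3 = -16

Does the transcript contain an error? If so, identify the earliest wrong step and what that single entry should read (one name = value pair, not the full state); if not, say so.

step 2, r2 = -30

step 1: r3 = 8 - -7 = 15 -> confirmed correct
step 2: r2 = -2 * 15 = -30 -> not what was recorded
That makes step 2 the first incorrect line — r2 = -30 is what it should show.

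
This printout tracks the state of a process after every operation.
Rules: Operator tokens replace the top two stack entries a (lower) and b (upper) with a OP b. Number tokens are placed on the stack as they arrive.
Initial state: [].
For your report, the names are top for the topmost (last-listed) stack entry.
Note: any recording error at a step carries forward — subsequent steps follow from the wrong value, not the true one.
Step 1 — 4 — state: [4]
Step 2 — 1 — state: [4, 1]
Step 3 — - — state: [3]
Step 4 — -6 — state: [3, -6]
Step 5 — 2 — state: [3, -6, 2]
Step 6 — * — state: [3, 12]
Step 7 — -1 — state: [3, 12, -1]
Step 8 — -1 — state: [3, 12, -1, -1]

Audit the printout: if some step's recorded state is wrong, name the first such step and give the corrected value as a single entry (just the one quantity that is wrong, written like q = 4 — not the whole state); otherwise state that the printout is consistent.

step 6, top = -12

Recomputing the run from the initial state:
step 1: [4]
step 2: [4, 1]
step 3: [3]
step 4: [3, -6]
step 5: [3, -6, 2]
step 6: [3, -12]
step 7: [3, -12, -1]
step 8: [3, -12, -1, -1]
The first disagreement with the printout is at step 6, where the value should be top = -12.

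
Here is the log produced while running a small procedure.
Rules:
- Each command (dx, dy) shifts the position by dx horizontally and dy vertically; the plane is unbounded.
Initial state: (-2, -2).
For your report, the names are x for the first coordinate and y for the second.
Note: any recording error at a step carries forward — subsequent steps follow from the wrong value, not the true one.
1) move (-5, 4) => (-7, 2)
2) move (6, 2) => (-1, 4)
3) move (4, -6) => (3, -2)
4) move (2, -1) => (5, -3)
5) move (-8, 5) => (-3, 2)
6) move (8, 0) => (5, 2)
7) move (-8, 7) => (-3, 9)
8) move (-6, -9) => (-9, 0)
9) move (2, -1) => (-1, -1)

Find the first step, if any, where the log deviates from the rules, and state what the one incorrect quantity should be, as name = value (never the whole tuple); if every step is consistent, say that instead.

Step 1: x = -2 + (-5) = -7, y = -2 + (4) = 2 — no discrepancy.
Step 2: x = -7 + (6) = -1, y = 2 + (2) = 4 — matches.
Step 3: x = -1 + (4) = 3, y = 4 + (-6) = -2 — checks out.
Step 4: x = 3 + (2) = 5, y = -2 + (-1) = -3 — verified.
Step 5: x = 5 + (-8) = -3, y = -3 + (5) = 2 — checks out.
Step 6: x = -3 + (8) = 5, y = 2 + (0) = 2 — checks out.
Step 7: x = 5 + (-8) = -3, y = 2 + (7) = 9 — consistent with the log.
Step 8: x = -3 + (-6) = -9, y = 9 + (-9) = 0 — checks out.
Step 9: x = -9 + (2) = -7, y = 0 + (-1) = -1 — the entry is off here.
First deviation found at step 9; the corrected entry is x = -7.

step 9, x = -7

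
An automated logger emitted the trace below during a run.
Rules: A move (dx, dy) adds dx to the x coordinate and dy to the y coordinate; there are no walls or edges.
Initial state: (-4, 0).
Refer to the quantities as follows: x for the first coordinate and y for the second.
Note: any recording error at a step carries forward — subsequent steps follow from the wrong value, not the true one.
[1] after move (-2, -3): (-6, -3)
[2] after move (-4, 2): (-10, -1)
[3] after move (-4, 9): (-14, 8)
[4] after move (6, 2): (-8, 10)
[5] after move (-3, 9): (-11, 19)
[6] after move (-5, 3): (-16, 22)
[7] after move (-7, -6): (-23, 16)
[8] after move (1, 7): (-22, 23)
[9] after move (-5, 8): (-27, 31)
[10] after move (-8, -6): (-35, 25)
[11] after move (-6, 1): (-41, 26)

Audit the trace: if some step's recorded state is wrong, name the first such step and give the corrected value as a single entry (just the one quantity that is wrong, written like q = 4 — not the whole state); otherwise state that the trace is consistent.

1. x = -4 + (-2) = -6, y = 0 + (-3) = -3 (no discrepancy)
2. x = -6 + (-4) = -10, y = -3 + (2) = -1 (consistent with the trace)
3. x = -10 + (-4) = -14, y = -1 + (9) = 8 (verified)
4. x = -14 + (6) = -8, y = 8 + (2) = 10 (exactly as logged)
5. x = -8 + (-3) = -11, y = 10 + (9) = 19 (exactly as logged)
6. x = -11 + (-5) = -16, y = 19 + (3) = 22 (confirmed correct)
7. x = -16 + (-7) = -23, y = 22 + (-6) = 16 (matches)
8. x = -23 + (1) = -22, y = 16 + (7) = 23 (confirmed correct)
9. x = -22 + (-5) = -27, y = 23 + (8) = 31 (in agreement)
10. x = -27 + (-8) = -35, y = 31 + (-6) = 25 (checks out)
11. x = -35 + (-6) = -41, y = 25 + (1) = 26 (in agreement)
Every step is consistent.

no error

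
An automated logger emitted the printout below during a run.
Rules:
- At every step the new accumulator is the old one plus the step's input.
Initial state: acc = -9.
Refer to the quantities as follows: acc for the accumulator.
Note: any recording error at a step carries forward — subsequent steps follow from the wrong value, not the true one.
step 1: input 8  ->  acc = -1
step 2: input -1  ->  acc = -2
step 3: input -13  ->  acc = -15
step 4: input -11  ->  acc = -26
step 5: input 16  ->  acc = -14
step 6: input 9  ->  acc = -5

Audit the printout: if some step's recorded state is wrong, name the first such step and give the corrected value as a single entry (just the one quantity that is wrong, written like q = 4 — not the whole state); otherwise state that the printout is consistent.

step 5, acc = -10

step 1: acc = -9 + 8 = -1 -> consistent with the printout
step 2: acc = -1 + -1 = -2 -> verified
step 3: acc = -2 + -13 = -15 -> agrees with the printout
step 4: acc = -15 + -11 = -26 -> no discrepancy
step 5: acc = -26 + 16 = -10 -> the recorded entry deviates here
First incorrect step: 5; the correct value is acc = -10.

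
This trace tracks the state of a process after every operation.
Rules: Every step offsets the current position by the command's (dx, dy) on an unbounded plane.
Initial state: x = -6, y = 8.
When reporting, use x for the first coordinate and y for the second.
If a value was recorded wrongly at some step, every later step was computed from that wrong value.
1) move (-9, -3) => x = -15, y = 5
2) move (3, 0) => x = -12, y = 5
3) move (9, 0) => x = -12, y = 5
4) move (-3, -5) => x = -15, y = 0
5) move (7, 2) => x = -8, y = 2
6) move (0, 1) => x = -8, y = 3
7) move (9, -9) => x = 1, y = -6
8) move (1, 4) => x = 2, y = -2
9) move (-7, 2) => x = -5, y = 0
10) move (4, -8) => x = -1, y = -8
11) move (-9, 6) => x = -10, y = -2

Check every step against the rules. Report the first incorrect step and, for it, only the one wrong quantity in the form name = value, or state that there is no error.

Recomputing the run from the initial state:
step 1: x = -15, y = 5
step 2: x = -12, y = 5
step 3: x = -3, y = 5
step 4: x = -6, y = 0
step 5: x = 1, y = 2
step 6: x = 1, y = 3
step 7: x = 10, y = -6
step 8: x = 11, y = -2
step 9: x = 4, y = 0
step 10: x = 8, y = -8
step 11: x = -1, y = -2
The first disagreement with the trace is at step 3, where the value should be x = -3.

step 3, x = -3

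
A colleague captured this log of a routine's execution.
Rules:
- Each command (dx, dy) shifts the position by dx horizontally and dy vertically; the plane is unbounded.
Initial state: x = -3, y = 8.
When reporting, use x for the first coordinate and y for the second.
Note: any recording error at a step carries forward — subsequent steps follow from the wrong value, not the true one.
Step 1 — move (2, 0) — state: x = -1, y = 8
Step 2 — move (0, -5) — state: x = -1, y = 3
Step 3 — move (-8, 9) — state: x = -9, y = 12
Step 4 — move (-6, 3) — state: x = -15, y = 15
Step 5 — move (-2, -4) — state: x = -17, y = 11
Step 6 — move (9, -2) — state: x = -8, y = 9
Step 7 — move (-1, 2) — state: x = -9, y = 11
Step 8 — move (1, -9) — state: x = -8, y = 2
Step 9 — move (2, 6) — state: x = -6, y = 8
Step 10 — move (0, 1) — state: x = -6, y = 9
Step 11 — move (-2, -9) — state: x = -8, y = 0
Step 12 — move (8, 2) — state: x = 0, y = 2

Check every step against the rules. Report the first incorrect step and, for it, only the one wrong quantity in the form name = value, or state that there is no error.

no error

Step 1: x = -3 + (2) = -1, y = 8 + (0) = 8 — agrees with the log.
Step 2: x = -1 + (0) = -1, y = 8 + (-5) = 3 — in agreement.
Step 3: x = -1 + (-8) = -9, y = 3 + (9) = 12 — same as recorded.
Step 4: x = -9 + (-6) = -15, y = 12 + (3) = 15 — exactly as logged.
Step 5: x = -15 + (-2) = -17, y = 15 + (-4) = 11 — matches.
Step 6: x = -17 + (9) = -8, y = 11 + (-2) = 9 — confirmed correct.
Step 7: x = -8 + (-1) = -9, y = 9 + (2) = 11 — no discrepancy.
Step 8: x = -9 + (1) = -8, y = 11 + (-9) = 2 — same as recorded.
Step 9: x = -8 + (2) = -6, y = 2 + (6) = 8 — checks out.
Step 10: x = -6 + (0) = -6, y = 8 + (1) = 9 — consistent with the log.
Step 11: x = -6 + (-2) = -8, y = 9 + (-9) = 0 — matches.
Step 12: x = -8 + (8) = 0, y = 0 + (2) = 2 — no discrepancy.
The recomputation confirms every line.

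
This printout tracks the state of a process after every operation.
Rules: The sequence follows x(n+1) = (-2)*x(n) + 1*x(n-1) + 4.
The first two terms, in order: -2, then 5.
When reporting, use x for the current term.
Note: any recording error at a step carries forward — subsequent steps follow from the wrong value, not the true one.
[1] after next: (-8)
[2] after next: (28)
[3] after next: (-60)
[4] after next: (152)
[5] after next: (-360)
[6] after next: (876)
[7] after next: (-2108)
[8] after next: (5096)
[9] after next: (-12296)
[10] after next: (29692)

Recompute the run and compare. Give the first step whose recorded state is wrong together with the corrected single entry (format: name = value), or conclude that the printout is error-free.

Recomputing the run from the initial state:
step 1: x = -8
step 2: x = 25
step 3: x = -54
step 4: x = 137
step 5: x = -324
step 6: x = 789
step 7: x = -1898
step 8: x = 4589
step 9: x = -11072
step 10: x = 26737
The first disagreement with the printout is at step 2, where the value should be x = 25.

step 2, x = 25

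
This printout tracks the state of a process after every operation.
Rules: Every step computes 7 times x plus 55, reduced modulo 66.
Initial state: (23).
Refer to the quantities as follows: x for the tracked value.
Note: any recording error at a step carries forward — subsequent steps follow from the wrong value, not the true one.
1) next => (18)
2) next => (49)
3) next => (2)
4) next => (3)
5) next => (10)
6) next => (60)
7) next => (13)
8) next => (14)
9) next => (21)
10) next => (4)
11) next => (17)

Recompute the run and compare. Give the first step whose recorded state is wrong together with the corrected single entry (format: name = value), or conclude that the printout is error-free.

step 6, x = 59

step 1: x = (7*23 + 55) mod 66 = 18 -> consistent with the printout
step 2: x = (7*18 + 55) mod 66 = 49 -> consistent with the printout
step 3: x = (7*49 + 55) mod 66 = 2 -> in agreement
step 4: x = (7*2 + 55) mod 66 = 3 -> confirmed correct
step 5: x = (7*3 + 55) mod 66 = 10 -> matches
step 6: x = (7*10 + 55) mod 66 = 59 -> the printout disagrees here
Conclusion: step 6 carries the first error; the entry should be x = 59.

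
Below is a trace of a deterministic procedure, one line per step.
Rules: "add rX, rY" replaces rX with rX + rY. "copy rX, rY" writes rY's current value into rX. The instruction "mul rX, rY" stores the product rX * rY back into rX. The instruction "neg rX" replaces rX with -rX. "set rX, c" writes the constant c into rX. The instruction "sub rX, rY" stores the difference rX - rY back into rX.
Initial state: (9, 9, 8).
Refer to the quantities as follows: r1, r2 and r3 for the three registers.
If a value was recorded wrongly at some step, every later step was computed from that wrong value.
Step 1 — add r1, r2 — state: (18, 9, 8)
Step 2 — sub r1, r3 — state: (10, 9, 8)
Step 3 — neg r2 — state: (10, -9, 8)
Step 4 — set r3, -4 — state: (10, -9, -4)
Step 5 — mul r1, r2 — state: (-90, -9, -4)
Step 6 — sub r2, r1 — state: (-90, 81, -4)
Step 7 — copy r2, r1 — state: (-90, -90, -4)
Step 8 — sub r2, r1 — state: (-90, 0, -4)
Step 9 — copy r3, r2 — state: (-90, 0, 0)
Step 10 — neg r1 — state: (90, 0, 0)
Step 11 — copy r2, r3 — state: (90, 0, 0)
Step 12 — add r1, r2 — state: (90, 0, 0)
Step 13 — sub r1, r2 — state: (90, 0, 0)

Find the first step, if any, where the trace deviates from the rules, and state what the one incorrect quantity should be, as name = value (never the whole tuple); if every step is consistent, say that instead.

Recomputing the run from the initial state:
step 1: r1 = 18, r2 = 9, r3 = 8
step 2: r1 = 10, r2 = 9, r3 = 8
step 3: r1 = 10, r2 = -9, r3 = 8
step 4: r1 = 10, r2 = -9, r3 = -4
step 5: r1 = -90, r2 = -9, r3 = -4
step 6: r1 = -90, r2 = 81, r3 = -4
step 7: r1 = -90, r2 = -90, r3 = -4
step 8: r1 = -90, r2 = 0, r3 = -4
step 9: r1 = -90, r2 = 0, r3 = 0
step 10: r1 = 90, r2 = 0, r3 = 0
step 11: r1 = 90, r2 = 0, r3 = 0
step 12: r1 = 90, r2 = 0, r3 = 0
step 13: r1 = 90, r2 = 0, r3 = 0
This matches the trace at every step.

no error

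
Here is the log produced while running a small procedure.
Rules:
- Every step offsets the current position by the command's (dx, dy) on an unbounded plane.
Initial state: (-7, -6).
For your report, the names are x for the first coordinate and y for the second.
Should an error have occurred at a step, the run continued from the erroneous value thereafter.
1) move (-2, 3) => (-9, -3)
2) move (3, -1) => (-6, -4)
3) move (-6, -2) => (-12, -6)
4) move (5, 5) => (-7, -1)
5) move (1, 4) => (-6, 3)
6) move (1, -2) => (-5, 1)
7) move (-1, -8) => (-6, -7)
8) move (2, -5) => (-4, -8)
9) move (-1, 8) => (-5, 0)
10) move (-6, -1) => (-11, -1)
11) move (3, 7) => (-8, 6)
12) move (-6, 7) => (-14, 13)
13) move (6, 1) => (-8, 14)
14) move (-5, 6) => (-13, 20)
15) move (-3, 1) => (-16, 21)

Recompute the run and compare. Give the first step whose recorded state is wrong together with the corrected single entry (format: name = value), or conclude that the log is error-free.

step 8, y = -12

Recomputing the run from the initial state:
step 1: x = -9, y = -3
step 2: x = -6, y = -4
step 3: x = -12, y = -6
step 4: x = -7, y = -1
step 5: x = -6, y = 3
step 6: x = -5, y = 1
step 7: x = -6, y = -7
step 8: x = -4, y = -12
step 9: x = -5, y = -4
step 10: x = -11, y = -5
step 11: x = -8, y = 2
step 12: x = -14, y = 9
step 13: x = -8, y = 10
step 14: x = -13, y = 16
step 15: x = -16, y = 17
The first disagreement with the log is at step 8, where the value should be y = -12.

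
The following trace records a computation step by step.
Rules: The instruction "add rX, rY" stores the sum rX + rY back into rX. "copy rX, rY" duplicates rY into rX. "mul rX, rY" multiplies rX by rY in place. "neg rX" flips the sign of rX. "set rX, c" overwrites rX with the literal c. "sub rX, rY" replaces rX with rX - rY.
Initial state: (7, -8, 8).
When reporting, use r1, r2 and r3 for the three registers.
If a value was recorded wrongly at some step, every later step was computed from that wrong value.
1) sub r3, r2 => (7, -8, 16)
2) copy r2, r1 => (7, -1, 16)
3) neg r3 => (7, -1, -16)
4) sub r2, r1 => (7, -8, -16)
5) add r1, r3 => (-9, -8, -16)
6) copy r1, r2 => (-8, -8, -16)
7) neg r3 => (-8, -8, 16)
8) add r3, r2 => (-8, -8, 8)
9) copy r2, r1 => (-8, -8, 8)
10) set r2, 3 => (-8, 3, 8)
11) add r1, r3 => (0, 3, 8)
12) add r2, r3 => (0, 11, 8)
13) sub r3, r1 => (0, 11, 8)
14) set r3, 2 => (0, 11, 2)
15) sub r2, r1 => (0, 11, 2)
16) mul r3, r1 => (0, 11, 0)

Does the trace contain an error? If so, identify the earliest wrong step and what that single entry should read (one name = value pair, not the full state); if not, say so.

step 2, r2 = 7

Recomputing the run from the initial state:
step 1: r1 = 7, r2 = -8, r3 = 16
step 2: r1 = 7, r2 = 7, r3 = 16
step 3: r1 = 7, r2 = 7, r3 = -16
step 4: r1 = 7, r2 = 0, r3 = -16
step 5: r1 = -9, r2 = 0, r3 = -16
step 6: r1 = 0, r2 = 0, r3 = -16
step 7: r1 = 0, r2 = 0, r3 = 16
step 8: r1 = 0, r2 = 0, r3 = 16
step 9: r1 = 0, r2 = 0, r3 = 16
step 10: r1 = 0, r2 = 3, r3 = 16
step 11: r1 = 16, r2 = 3, r3 = 16
step 12: r1 = 16, r2 = 19, r3 = 16
step 13: r1 = 16, r2 = 19, r3 = 0
step 14: r1 = 16, r2 = 19, r3 = 2
step 15: r1 = 16, r2 = 3, r3 = 2
step 16: r1 = 16, r2 = 3, r3 = 32
The first disagreement with the trace is at step 2, where the value should be r2 = 7.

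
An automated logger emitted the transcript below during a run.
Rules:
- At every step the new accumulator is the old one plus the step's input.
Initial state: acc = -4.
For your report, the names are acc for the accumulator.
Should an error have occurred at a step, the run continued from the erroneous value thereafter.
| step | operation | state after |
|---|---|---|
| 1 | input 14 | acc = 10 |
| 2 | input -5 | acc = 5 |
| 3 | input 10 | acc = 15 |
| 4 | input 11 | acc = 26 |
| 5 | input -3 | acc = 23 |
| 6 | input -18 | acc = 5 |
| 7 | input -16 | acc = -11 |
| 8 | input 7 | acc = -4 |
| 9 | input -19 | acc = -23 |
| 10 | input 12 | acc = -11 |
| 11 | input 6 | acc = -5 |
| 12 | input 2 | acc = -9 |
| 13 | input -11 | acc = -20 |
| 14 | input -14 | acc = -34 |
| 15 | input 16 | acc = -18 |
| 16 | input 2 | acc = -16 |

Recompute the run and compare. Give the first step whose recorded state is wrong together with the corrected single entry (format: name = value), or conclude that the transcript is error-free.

step 1: acc = -4 + 14 = 10 -> agrees with the transcript
step 2: acc = 10 + -5 = 5 -> agrees with the transcript
step 3: acc = 5 + 10 = 15 -> same as recorded
step 4: acc = 15 + 11 = 26 -> confirmed correct
step 5: acc = 26 + -3 = 23 -> exactly as logged
step 6: acc = 23 + -18 = 5 -> verified
step 7: acc = 5 + -16 = -11 -> matches
step 8: acc = -11 + 7 = -4 -> no discrepancy
step 9: acc = -4 + -19 = -23 -> agrees with the transcript
step 10: acc = -23 + 12 = -11 -> same as recorded
step 11: acc = -11 + 6 = -5 -> no discrepancy
step 12: acc = -5 + 2 = -3 -> the recorded entry deviates here
Step 12 is the first one off; corrected, acc = -3.

step 12, acc = -3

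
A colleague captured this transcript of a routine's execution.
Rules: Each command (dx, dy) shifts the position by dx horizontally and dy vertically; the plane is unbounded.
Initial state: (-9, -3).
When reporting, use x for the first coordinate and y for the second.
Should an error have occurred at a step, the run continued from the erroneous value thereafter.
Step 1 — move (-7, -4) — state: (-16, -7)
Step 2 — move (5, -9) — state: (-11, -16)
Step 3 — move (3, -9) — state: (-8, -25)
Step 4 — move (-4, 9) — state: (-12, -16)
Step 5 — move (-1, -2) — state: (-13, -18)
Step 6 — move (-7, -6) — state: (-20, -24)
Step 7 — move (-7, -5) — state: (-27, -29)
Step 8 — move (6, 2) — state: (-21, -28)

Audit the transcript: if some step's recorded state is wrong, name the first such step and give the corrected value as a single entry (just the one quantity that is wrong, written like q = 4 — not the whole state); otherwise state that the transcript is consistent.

step 1: x = -9 + (-7) = -16, y = -3 + (-4) = -7 -> matches
step 2: x = -16 + (5) = -11, y = -7 + (-9) = -16 -> same as recorded
step 3: x = -11 + (3) = -8, y = -16 + (-9) = -25 -> checks out
step 4: x = -8 + (-4) = -12, y = -25 + (9) = -16 -> same as recorded
step 5: x = -12 + (-1) = -13, y = -16 + (-2) = -18 -> confirmed correct
step 6: x = -13 + (-7) = -20, y = -18 + (-6) = -24 -> same as recorded
step 7: x = -20 + (-7) = -27, y = -24 + (-5) = -29 -> agrees with the transcript
step 8: x = -27 + (6) = -21, y = -29 + (2) = -27 -> the transcript disagrees here
Step 8 is the first one off; corrected, y = -27.

step 8, y = -27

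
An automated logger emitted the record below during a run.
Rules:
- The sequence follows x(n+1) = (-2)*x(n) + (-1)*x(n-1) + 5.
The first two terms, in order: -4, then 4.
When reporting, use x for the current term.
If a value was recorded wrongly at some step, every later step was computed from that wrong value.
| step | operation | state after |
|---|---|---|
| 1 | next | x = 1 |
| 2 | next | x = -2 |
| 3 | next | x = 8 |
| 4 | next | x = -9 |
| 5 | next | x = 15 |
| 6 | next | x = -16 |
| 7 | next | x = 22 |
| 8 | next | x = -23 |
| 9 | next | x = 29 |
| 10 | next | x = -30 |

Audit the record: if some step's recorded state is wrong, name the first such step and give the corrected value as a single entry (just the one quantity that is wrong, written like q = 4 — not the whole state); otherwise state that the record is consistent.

Step 1: x = -2*(4) + (-1)*(-4) + (5) = 1 — agrees with the record.
Step 2: x = -2*(1) + (-1)*(4) + (5) = -1 — the entry is off here.
First incorrect step: 2; the correct value is x = -1.

step 2, x = -1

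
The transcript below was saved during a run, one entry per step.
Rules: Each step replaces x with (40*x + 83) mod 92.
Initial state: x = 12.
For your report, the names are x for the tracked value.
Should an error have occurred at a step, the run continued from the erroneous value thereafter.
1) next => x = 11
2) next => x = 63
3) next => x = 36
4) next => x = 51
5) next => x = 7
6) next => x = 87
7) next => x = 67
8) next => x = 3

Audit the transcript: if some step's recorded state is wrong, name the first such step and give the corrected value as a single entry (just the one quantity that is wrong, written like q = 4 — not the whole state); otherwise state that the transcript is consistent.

Recomputing the run from the initial state:
step 1: x = 11
step 2: x = 63
step 3: x = 27
step 4: x = 59
step 5: x = 51
step 6: x = 7
step 7: x = 87
step 8: x = 67
The first disagreement with the transcript is at step 3, where the value should be x = 27.

step 3, x = 27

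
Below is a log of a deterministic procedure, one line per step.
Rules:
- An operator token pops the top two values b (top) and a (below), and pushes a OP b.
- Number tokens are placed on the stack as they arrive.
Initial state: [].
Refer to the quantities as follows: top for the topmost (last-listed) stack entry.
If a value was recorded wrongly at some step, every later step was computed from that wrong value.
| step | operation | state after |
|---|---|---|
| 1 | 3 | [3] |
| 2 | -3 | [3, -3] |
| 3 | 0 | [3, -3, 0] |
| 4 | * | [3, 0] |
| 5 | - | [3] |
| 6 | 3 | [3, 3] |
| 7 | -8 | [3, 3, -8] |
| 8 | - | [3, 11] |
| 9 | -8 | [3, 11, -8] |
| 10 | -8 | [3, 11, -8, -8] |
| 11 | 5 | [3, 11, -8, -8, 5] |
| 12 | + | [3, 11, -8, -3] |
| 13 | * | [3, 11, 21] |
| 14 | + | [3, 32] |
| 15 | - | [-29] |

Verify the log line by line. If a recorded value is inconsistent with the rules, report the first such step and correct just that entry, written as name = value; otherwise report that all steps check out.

step 13, top = 24

Step 1: push 3: top = 3 — verified.
Step 2: push -3: top = -3 — in agreement.
Step 3: push 0: top = 0 — exactly as logged.
Step 4: -3 * 0 = 0 — same as recorded.
Step 5: 3 - 0 = 3 — same as recorded.
Step 6: push 3: top = 3 — checks out.
Step 7: push -8: top = -8 — in agreement.
Step 8: 3 - -8 = 11 — confirmed correct.
Step 9: push -8: top = -8 — checks out.
Step 10: push -8: top = -8 — no discrepancy.
Step 11: push 5: top = 5 — agrees with the log.
Step 12: -8 + 5 = -3 — in agreement.
Step 13: -8 * -3 = 24 — not what was recorded.
First deviation found at step 13; the corrected entry is top = 24.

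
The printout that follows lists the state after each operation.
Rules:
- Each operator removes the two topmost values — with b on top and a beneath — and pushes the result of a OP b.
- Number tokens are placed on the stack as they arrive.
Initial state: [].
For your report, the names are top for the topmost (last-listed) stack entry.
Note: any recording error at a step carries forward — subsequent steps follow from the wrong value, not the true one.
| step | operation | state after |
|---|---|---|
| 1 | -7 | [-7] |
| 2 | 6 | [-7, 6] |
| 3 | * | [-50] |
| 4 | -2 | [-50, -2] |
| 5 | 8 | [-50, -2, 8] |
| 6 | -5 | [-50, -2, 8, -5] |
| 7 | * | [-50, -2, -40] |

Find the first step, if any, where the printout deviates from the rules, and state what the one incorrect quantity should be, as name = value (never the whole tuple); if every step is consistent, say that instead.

Recomputing the run from the initial state:
step 1: [-7]
step 2: [-7, 6]
step 3: [-42]
step 4: [-42, -2]
step 5: [-42, -2, 8]
step 6: [-42, -2, 8, -5]
step 7: [-42, -2, -40]
The first disagreement with the printout is at step 3, where the value should be top = -42.

step 3, top = -42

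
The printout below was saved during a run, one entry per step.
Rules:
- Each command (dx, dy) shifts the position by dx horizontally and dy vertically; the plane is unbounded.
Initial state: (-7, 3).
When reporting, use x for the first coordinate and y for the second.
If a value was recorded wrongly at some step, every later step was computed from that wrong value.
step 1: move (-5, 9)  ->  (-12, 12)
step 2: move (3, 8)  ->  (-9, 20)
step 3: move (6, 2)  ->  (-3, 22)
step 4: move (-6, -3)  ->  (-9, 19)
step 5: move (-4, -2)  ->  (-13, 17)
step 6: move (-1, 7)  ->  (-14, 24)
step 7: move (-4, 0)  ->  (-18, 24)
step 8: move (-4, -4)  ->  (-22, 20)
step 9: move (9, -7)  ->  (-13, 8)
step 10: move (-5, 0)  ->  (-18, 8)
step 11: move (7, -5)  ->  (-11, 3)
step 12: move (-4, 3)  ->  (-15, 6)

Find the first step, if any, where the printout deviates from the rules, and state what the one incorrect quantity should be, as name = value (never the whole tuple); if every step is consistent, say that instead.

Step 1: x = -7 + (-5) = -12, y = 3 + (9) = 12 — checks out.
Step 2: x = -12 + (3) = -9, y = 12 + (8) = 20 — verified.
Step 3: x = -9 + (6) = -3, y = 20 + (2) = 22 — same as recorded.
Step 4: x = -3 + (-6) = -9, y = 22 + (-3) = 19 — matches.
Step 5: x = -9 + (-4) = -13, y = 19 + (-2) = 17 — consistent with the printout.
Step 6: x = -13 + (-1) = -14, y = 17 + (7) = 24 — matches.
Step 7: x = -14 + (-4) = -18, y = 24 + (0) = 24 — verified.
Step 8: x = -18 + (-4) = -22, y = 24 + (-4) = 20 — checks out.
Step 9: x = -22 + (9) = -13, y = 20 + (-7) = 13 — the recorded entry deviates here.
The earliest wrong entry is at step 9: it should read y = 13.

step 9, y = 13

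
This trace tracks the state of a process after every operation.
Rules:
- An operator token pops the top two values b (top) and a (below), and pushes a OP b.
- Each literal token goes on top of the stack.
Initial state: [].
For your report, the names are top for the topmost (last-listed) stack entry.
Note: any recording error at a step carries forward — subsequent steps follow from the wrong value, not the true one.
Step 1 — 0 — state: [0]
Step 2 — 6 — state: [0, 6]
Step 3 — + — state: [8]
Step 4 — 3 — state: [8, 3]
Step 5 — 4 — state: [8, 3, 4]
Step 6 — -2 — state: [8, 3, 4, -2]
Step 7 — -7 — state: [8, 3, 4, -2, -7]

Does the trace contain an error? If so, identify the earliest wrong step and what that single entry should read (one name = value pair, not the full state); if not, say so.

step 3, top = 6

Recomputing the run from the initial state:
step 1: [0]
step 2: [0, 6]
step 3: [6]
step 4: [6, 3]
step 5: [6, 3, 4]
step 6: [6, 3, 4, -2]
step 7: [6, 3, 4, -2, -7]
The first disagreement with the trace is at step 3, where the value should be top = 6.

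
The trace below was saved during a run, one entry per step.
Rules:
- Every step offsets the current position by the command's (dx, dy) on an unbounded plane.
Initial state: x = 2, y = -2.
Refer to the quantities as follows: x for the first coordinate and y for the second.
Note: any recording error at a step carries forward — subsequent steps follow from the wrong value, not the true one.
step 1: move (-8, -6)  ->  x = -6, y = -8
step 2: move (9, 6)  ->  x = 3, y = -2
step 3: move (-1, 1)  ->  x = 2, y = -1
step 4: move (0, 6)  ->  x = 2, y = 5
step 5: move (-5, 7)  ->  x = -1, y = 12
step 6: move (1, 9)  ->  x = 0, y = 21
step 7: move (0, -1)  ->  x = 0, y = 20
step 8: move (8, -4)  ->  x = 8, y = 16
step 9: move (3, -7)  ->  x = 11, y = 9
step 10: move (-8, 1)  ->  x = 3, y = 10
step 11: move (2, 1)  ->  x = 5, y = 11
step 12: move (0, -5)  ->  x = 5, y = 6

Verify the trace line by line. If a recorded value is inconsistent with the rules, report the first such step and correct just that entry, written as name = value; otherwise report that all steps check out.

Step 1: x = 2 + (-8) = -6, y = -2 + (-6) = -8 — agrees with the trace.
Step 2: x = -6 + (9) = 3, y = -8 + (6) = -2 — verified.
Step 3: x = 3 + (-1) = 2, y = -2 + (1) = -1 — verified.
Step 4: x = 2 + (0) = 2, y = -1 + (6) = 5 — agrees with the trace.
Step 5: x = 2 + (-5) = -3, y = 5 + (7) = 12 — not what was recorded.
That makes step 5 the first incorrect line — x = -3 is what it should show.

step 5, x = -3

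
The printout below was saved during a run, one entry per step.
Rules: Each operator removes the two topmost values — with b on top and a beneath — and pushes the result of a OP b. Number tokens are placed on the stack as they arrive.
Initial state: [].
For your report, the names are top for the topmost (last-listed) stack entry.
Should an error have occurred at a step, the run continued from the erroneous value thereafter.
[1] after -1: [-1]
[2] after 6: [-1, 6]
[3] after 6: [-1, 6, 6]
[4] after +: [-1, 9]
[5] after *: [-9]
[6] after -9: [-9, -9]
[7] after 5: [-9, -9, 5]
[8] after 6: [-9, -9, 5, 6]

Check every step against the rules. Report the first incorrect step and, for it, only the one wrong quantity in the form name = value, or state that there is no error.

step 4, top = 12

1. push -1: top = -1 (same as recorded)
2. push 6: top = 6 (matches)
3. push 6: top = 6 (exactly as logged)
4. 6 + 6 = 12 (not what was recorded)
The earliest wrong entry is at step 4: it should read top = 12.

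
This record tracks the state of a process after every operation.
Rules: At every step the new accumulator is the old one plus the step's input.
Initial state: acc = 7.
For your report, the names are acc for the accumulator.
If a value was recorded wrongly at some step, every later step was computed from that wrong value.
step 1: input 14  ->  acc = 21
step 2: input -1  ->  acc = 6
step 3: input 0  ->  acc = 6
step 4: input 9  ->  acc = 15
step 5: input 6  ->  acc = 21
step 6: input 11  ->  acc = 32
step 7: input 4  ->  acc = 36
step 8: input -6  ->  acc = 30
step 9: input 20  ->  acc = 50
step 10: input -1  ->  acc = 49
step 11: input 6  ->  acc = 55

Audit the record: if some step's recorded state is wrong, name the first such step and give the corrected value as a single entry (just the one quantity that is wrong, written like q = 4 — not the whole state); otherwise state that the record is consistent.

Recomputing the run from the initial state:
step 1: acc = 21
step 2: acc = 20
step 3: acc = 20
step 4: acc = 29
step 5: acc = 35
step 6: acc = 46
step 7: acc = 50
step 8: acc = 44
step 9: acc = 64
step 10: acc = 63
step 11: acc = 69
The first disagreement with the record is at step 2, where the value should be acc = 20.

step 2, acc = 20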